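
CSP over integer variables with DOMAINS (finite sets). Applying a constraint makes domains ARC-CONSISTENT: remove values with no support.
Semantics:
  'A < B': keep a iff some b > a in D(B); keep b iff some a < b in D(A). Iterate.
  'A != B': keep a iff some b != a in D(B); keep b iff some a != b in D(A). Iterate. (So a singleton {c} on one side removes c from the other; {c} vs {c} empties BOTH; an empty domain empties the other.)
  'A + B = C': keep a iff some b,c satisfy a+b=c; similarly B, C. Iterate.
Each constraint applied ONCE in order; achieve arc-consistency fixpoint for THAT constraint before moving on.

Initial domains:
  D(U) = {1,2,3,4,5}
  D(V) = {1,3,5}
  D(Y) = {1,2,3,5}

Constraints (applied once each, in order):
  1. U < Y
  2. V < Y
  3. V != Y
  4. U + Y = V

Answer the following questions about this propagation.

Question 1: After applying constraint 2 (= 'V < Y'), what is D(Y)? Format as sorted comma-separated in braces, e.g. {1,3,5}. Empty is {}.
Answer: {2,3,5}

Derivation:
Constraint 1 (U < Y) on D(U)={1,2,3,4,5} D(Y)={1,2,3,5}: U {1,2,3,4,5}->{1,2,3,4}; Y {1,2,3,5}->{2,3,5}
Constraint 2 (V < Y) on D(V)={1,3,5} D(Y)={2,3,5}: V {1,3,5}->{1,3}
So after constraint 2: D(Y) = {2,3,5}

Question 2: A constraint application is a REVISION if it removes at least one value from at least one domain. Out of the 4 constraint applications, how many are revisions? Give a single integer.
Answer: 3

Derivation:
Constraint 1 (U < Y) on D(U)={1,2,3,4,5} D(Y)={1,2,3,5}: U {1,2,3,4,5}->{1,2,3,4}; Y {1,2,3,5}->{2,3,5} => REVISION
Constraint 2 (V < Y) on D(V)={1,3,5} D(Y)={2,3,5}: V {1,3,5}->{1,3} => REVISION
Constraint 3 (V != Y) on D(V)={1,3} D(Y)={2,3,5}: no change => not a revision
Constraint 4 (U + Y = V) on D(U)={1,2,3,4} D(Y)={2,3,5} D(V)={1,3}: U {1,2,3,4}->{1}; Y {2,3,5}->{2}; V {1,3}->{3} => REVISION
Total revisions = 3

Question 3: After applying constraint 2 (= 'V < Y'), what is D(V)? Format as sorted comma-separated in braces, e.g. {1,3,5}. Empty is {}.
Constraint 1 (U < Y) on D(U)={1,2,3,4,5} D(Y)={1,2,3,5}: U {1,2,3,4,5}->{1,2,3,4}; Y {1,2,3,5}->{2,3,5}
Constraint 2 (V < Y) on D(V)={1,3,5} D(Y)={2,3,5}: V {1,3,5}->{1,3}
So after constraint 2: D(V) = {1,3}

Answer: {1,3}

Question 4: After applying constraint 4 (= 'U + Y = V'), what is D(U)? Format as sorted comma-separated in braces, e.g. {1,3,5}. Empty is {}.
Answer: {1}

Derivation:
Constraint 1 (U < Y) on D(U)={1,2,3,4,5} D(Y)={1,2,3,5}: U {1,2,3,4,5}->{1,2,3,4}; Y {1,2,3,5}->{2,3,5}
Constraint 2 (V < Y) on D(V)={1,3,5} D(Y)={2,3,5}: V {1,3,5}->{1,3}
Constraint 3 (V != Y) on D(V)={1,3} D(Y)={2,3,5}: no change
Constraint 4 (U + Y = V) on D(U)={1,2,3,4} D(Y)={2,3,5} D(V)={1,3}: U {1,2,3,4}->{1}; Y {2,3,5}->{2}; V {1,3}->{3}
So after constraint 4: D(U) = {1}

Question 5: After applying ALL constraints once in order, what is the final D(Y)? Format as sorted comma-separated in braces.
Answer: {2}

Derivation:
Constraint 1 (U < Y) on D(U)={1,2,3,4,5} D(Y)={1,2,3,5}: U {1,2,3,4,5}->{1,2,3,4}; Y {1,2,3,5}->{2,3,5}
Constraint 2 (V < Y) on D(V)={1,3,5} D(Y)={2,3,5}: V {1,3,5}->{1,3}
Constraint 3 (V != Y) on D(V)={1,3} D(Y)={2,3,5}: no change
Constraint 4 (U + Y = V) on D(U)={1,2,3,4} D(Y)={2,3,5} D(V)={1,3}: U {1,2,3,4}->{1}; Y {2,3,5}->{2}; V {1,3}->{3}
So after all 4 constraints: D(Y) = {2}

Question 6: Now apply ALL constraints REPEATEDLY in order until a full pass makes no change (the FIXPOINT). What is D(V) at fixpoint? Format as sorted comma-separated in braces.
Answer: {}

Derivation:
pass 0 (initial): D(V)={1,3,5}
pass 1: U {1,2,3,4,5}->{1}; V {1,3,5}->{3}; Y {1,2,3,5}->{2}
pass 2: U {1}->{}; V {3}->{}; Y {2}->{}
pass 3: no change
Fixpoint after 3 passes: D(V) = {}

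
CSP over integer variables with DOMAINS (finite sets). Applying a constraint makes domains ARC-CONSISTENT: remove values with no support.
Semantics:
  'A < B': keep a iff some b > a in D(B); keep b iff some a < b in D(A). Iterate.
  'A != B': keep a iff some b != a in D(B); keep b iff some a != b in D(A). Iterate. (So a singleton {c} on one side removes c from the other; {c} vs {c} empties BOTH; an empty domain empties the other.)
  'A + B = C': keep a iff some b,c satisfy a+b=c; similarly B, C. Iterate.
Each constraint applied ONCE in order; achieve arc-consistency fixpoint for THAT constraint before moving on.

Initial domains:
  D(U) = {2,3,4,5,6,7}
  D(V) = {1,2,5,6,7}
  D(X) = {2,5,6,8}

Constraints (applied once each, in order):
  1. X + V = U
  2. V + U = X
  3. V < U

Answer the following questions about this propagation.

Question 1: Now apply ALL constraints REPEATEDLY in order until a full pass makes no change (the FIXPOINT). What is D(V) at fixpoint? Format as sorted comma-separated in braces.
pass 0 (initial): D(V)={1,2,5,6,7}
pass 1: U {2,3,4,5,6,7}->{3,4}; V {1,2,5,6,7}->{1,2}; X {2,5,6,8}->{5,6}
pass 2: U {3,4}->{}; V {1,2}->{}; X {5,6}->{}
pass 3: no change
Fixpoint after 3 passes: D(V) = {}

Answer: {}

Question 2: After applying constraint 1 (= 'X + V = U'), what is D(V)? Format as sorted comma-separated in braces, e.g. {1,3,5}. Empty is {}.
Constraint 1 (X + V = U) on D(X)={2,5,6,8} D(V)={1,2,5,6,7} D(U)={2,3,4,5,6,7}: X {2,5,6,8}->{2,5,6}; V {1,2,5,6,7}->{1,2,5}; U {2,3,4,5,6,7}->{3,4,6,7}
So after constraint 1: D(V) = {1,2,5}

Answer: {1,2,5}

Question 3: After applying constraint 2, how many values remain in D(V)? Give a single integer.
Answer: 2

Derivation:
Constraint 1 (X + V = U) on D(X)={2,5,6,8} D(V)={1,2,5,6,7} D(U)={2,3,4,5,6,7}: X {2,5,6,8}->{2,5,6}; V {1,2,5,6,7}->{1,2,5}; U {2,3,4,5,6,7}->{3,4,6,7}
Constraint 2 (V + U = X) on D(V)={1,2,5} D(U)={3,4,6,7} D(X)={2,5,6}: V {1,2,5}->{1,2}; U {3,4,6,7}->{3,4}; X {2,5,6}->{5,6}
So after constraint 2: D(V)={1,2}, size = 2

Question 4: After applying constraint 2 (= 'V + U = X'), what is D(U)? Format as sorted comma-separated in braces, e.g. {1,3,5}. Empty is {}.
Answer: {3,4}

Derivation:
Constraint 1 (X + V = U) on D(X)={2,5,6,8} D(V)={1,2,5,6,7} D(U)={2,3,4,5,6,7}: X {2,5,6,8}->{2,5,6}; V {1,2,5,6,7}->{1,2,5}; U {2,3,4,5,6,7}->{3,4,6,7}
Constraint 2 (V + U = X) on D(V)={1,2,5} D(U)={3,4,6,7} D(X)={2,5,6}: V {1,2,5}->{1,2}; U {3,4,6,7}->{3,4}; X {2,5,6}->{5,6}
So after constraint 2: D(U) = {3,4}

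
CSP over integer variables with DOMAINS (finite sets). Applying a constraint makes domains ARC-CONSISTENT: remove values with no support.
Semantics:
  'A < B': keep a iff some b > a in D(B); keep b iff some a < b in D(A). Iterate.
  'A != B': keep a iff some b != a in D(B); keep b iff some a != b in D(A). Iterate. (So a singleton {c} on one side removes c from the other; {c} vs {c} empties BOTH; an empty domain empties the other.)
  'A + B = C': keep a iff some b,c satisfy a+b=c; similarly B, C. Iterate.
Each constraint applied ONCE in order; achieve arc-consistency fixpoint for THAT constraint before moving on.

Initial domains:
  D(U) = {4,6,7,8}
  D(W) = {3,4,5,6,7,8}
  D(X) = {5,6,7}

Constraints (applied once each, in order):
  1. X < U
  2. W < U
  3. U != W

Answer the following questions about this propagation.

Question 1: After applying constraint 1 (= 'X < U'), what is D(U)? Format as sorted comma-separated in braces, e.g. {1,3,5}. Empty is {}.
Answer: {6,7,8}

Derivation:
Constraint 1 (X < U) on D(X)={5,6,7} D(U)={4,6,7,8}: U {4,6,7,8}->{6,7,8}
So after constraint 1: D(U) = {6,7,8}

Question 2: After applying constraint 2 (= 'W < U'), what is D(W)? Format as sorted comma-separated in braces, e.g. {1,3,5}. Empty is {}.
Constraint 1 (X < U) on D(X)={5,6,7} D(U)={4,6,7,8}: U {4,6,7,8}->{6,7,8}
Constraint 2 (W < U) on D(W)={3,4,5,6,7,8} D(U)={6,7,8}: W {3,4,5,6,7,8}->{3,4,5,6,7}
So after constraint 2: D(W) = {3,4,5,6,7}

Answer: {3,4,5,6,7}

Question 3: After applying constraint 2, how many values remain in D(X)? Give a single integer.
Answer: 3

Derivation:
Constraint 1 (X < U) on D(X)={5,6,7} D(U)={4,6,7,8}: U {4,6,7,8}->{6,7,8}
Constraint 2 (W < U) on D(W)={3,4,5,6,7,8} D(U)={6,7,8}: W {3,4,5,6,7,8}->{3,4,5,6,7}
So after constraint 2: D(X)={5,6,7}, size = 3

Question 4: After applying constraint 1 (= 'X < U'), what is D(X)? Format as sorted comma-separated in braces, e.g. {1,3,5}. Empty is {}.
Constraint 1 (X < U) on D(X)={5,6,7} D(U)={4,6,7,8}: U {4,6,7,8}->{6,7,8}
So after constraint 1: D(X) = {5,6,7}

Answer: {5,6,7}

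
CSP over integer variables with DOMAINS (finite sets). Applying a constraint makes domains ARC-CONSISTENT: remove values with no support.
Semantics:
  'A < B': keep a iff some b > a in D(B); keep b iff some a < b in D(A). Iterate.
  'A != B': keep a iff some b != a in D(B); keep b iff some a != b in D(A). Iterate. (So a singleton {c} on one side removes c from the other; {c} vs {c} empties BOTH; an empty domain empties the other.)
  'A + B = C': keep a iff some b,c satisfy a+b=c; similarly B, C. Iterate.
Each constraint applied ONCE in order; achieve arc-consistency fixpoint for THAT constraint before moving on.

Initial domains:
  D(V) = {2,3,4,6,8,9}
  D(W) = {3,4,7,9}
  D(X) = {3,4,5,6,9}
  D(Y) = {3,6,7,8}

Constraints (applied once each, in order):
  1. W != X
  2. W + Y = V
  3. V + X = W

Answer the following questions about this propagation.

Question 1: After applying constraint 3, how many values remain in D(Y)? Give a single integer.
Constraint 1 (W != X) on D(W)={3,4,7,9} D(X)={3,4,5,6,9}: no change
Constraint 2 (W + Y = V) on D(W)={3,4,7,9} D(Y)={3,6,7,8} D(V)={2,3,4,6,8,9}: W {3,4,7,9}->{3}; Y {3,6,7,8}->{3,6}; V {2,3,4,6,8,9}->{6,9}
Constraint 3 (V + X = W) on D(V)={6,9} D(X)={3,4,5,6,9} D(W)={3}: V {6,9}->{}; X {3,4,5,6,9}->{}; W {3}->{}
So after constraint 3: D(Y)={3,6}, size = 2

Answer: 2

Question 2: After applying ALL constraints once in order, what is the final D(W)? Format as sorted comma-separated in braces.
Constraint 1 (W != X) on D(W)={3,4,7,9} D(X)={3,4,5,6,9}: no change
Constraint 2 (W + Y = V) on D(W)={3,4,7,9} D(Y)={3,6,7,8} D(V)={2,3,4,6,8,9}: W {3,4,7,9}->{3}; Y {3,6,7,8}->{3,6}; V {2,3,4,6,8,9}->{6,9}
Constraint 3 (V + X = W) on D(V)={6,9} D(X)={3,4,5,6,9} D(W)={3}: V {6,9}->{}; X {3,4,5,6,9}->{}; W {3}->{}
So after all 3 constraints: D(W) = {}

Answer: {}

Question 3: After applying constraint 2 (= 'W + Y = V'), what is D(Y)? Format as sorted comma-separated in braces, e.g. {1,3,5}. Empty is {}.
Answer: {3,6}

Derivation:
Constraint 1 (W != X) on D(W)={3,4,7,9} D(X)={3,4,5,6,9}: no change
Constraint 2 (W + Y = V) on D(W)={3,4,7,9} D(Y)={3,6,7,8} D(V)={2,3,4,6,8,9}: W {3,4,7,9}->{3}; Y {3,6,7,8}->{3,6}; V {2,3,4,6,8,9}->{6,9}
So after constraint 2: D(Y) = {3,6}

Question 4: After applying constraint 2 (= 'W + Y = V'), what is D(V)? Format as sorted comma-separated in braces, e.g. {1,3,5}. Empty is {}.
Answer: {6,9}

Derivation:
Constraint 1 (W != X) on D(W)={3,4,7,9} D(X)={3,4,5,6,9}: no change
Constraint 2 (W + Y = V) on D(W)={3,4,7,9} D(Y)={3,6,7,8} D(V)={2,3,4,6,8,9}: W {3,4,7,9}->{3}; Y {3,6,7,8}->{3,6}; V {2,3,4,6,8,9}->{6,9}
So after constraint 2: D(V) = {6,9}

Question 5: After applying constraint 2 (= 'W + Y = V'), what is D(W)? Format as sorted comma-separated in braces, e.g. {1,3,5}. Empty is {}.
Constraint 1 (W != X) on D(W)={3,4,7,9} D(X)={3,4,5,6,9}: no change
Constraint 2 (W + Y = V) on D(W)={3,4,7,9} D(Y)={3,6,7,8} D(V)={2,3,4,6,8,9}: W {3,4,7,9}->{3}; Y {3,6,7,8}->{3,6}; V {2,3,4,6,8,9}->{6,9}
So after constraint 2: D(W) = {3}

Answer: {3}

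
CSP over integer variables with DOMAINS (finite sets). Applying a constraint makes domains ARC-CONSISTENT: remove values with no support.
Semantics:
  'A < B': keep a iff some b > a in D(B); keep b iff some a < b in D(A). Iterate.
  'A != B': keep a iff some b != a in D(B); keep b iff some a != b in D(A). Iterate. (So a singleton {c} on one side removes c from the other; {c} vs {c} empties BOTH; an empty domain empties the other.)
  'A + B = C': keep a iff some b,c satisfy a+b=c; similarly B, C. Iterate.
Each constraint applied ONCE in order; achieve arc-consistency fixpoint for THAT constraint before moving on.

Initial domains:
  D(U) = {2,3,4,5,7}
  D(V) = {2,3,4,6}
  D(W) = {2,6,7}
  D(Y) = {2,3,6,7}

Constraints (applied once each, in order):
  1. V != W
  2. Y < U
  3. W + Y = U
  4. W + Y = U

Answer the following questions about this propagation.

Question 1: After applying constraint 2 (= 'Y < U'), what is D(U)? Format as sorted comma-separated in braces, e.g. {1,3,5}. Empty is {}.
Answer: {3,4,5,7}

Derivation:
Constraint 1 (V != W) on D(V)={2,3,4,6} D(W)={2,6,7}: no change
Constraint 2 (Y < U) on D(Y)={2,3,6,7} D(U)={2,3,4,5,7}: Y {2,3,6,7}->{2,3,6}; U {2,3,4,5,7}->{3,4,5,7}
So after constraint 2: D(U) = {3,4,5,7}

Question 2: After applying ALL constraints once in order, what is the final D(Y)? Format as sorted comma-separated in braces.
Answer: {2,3}

Derivation:
Constraint 1 (V != W) on D(V)={2,3,4,6} D(W)={2,6,7}: no change
Constraint 2 (Y < U) on D(Y)={2,3,6,7} D(U)={2,3,4,5,7}: Y {2,3,6,7}->{2,3,6}; U {2,3,4,5,7}->{3,4,5,7}
Constraint 3 (W + Y = U) on D(W)={2,6,7} D(Y)={2,3,6} D(U)={3,4,5,7}: W {2,6,7}->{2}; Y {2,3,6}->{2,3}; U {3,4,5,7}->{4,5}
Constraint 4 (W + Y = U) on D(W)={2} D(Y)={2,3} D(U)={4,5}: no change
So after all 4 constraints: D(Y) = {2,3}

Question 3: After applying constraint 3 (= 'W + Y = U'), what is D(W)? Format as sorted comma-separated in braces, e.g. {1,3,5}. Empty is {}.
Constraint 1 (V != W) on D(V)={2,3,4,6} D(W)={2,6,7}: no change
Constraint 2 (Y < U) on D(Y)={2,3,6,7} D(U)={2,3,4,5,7}: Y {2,3,6,7}->{2,3,6}; U {2,3,4,5,7}->{3,4,5,7}
Constraint 3 (W + Y = U) on D(W)={2,6,7} D(Y)={2,3,6} D(U)={3,4,5,7}: W {2,6,7}->{2}; Y {2,3,6}->{2,3}; U {3,4,5,7}->{4,5}
So after constraint 3: D(W) = {2}

Answer: {2}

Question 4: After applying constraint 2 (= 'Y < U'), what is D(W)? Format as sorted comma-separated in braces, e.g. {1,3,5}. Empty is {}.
Answer: {2,6,7}

Derivation:
Constraint 1 (V != W) on D(V)={2,3,4,6} D(W)={2,6,7}: no change
Constraint 2 (Y < U) on D(Y)={2,3,6,7} D(U)={2,3,4,5,7}: Y {2,3,6,7}->{2,3,6}; U {2,3,4,5,7}->{3,4,5,7}
So after constraint 2: D(W) = {2,6,7}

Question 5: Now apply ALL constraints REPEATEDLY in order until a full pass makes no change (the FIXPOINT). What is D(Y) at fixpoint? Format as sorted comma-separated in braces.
Answer: {2,3}

Derivation:
pass 0 (initial): D(Y)={2,3,6,7}
pass 1: U {2,3,4,5,7}->{4,5}; W {2,6,7}->{2}; Y {2,3,6,7}->{2,3}
pass 2: V {2,3,4,6}->{3,4,6}
pass 3: no change
Fixpoint after 3 passes: D(Y) = {2,3}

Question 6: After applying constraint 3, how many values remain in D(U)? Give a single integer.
Answer: 2

Derivation:
Constraint 1 (V != W) on D(V)={2,3,4,6} D(W)={2,6,7}: no change
Constraint 2 (Y < U) on D(Y)={2,3,6,7} D(U)={2,3,4,5,7}: Y {2,3,6,7}->{2,3,6}; U {2,3,4,5,7}->{3,4,5,7}
Constraint 3 (W + Y = U) on D(W)={2,6,7} D(Y)={2,3,6} D(U)={3,4,5,7}: W {2,6,7}->{2}; Y {2,3,6}->{2,3}; U {3,4,5,7}->{4,5}
So after constraint 3: D(U)={4,5}, size = 2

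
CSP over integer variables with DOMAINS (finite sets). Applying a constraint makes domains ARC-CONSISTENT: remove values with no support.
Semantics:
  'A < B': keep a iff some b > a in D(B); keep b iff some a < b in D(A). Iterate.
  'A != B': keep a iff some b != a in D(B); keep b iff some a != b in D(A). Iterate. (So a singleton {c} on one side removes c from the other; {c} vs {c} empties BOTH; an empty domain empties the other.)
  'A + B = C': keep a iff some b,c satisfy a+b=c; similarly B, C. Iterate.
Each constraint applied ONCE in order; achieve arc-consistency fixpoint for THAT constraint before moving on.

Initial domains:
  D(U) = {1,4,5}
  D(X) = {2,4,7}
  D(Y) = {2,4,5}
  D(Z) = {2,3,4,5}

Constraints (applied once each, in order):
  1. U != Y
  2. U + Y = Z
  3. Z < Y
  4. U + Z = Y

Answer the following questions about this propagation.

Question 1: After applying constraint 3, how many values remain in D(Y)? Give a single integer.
Constraint 1 (U != Y) on D(U)={1,4,5} D(Y)={2,4,5}: no change
Constraint 2 (U + Y = Z) on D(U)={1,4,5} D(Y)={2,4,5} D(Z)={2,3,4,5}: U {1,4,5}->{1}; Y {2,4,5}->{2,4}; Z {2,3,4,5}->{3,5}
Constraint 3 (Z < Y) on D(Z)={3,5} D(Y)={2,4}: Z {3,5}->{3}; Y {2,4}->{4}
So after constraint 3: D(Y)={4}, size = 1

Answer: 1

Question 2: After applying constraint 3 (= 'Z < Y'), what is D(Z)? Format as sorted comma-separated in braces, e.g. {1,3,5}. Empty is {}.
Constraint 1 (U != Y) on D(U)={1,4,5} D(Y)={2,4,5}: no change
Constraint 2 (U + Y = Z) on D(U)={1,4,5} D(Y)={2,4,5} D(Z)={2,3,4,5}: U {1,4,5}->{1}; Y {2,4,5}->{2,4}; Z {2,3,4,5}->{3,5}
Constraint 3 (Z < Y) on D(Z)={3,5} D(Y)={2,4}: Z {3,5}->{3}; Y {2,4}->{4}
So after constraint 3: D(Z) = {3}

Answer: {3}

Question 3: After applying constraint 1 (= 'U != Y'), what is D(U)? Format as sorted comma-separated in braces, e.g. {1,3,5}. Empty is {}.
Constraint 1 (U != Y) on D(U)={1,4,5} D(Y)={2,4,5}: no change
So after constraint 1: D(U) = {1,4,5}

Answer: {1,4,5}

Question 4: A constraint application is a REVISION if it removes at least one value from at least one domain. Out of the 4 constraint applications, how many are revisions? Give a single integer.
Constraint 1 (U != Y) on D(U)={1,4,5} D(Y)={2,4,5}: no change => not a revision
Constraint 2 (U + Y = Z) on D(U)={1,4,5} D(Y)={2,4,5} D(Z)={2,3,4,5}: U {1,4,5}->{1}; Y {2,4,5}->{2,4}; Z {2,3,4,5}->{3,5} => REVISION
Constraint 3 (Z < Y) on D(Z)={3,5} D(Y)={2,4}: Z {3,5}->{3}; Y {2,4}->{4} => REVISION
Constraint 4 (U + Z = Y) on D(U)={1} D(Z)={3} D(Y)={4}: no change => not a revision
Total revisions = 2

Answer: 2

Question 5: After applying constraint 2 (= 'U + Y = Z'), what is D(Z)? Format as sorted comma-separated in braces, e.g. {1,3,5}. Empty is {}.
Answer: {3,5}

Derivation:
Constraint 1 (U != Y) on D(U)={1,4,5} D(Y)={2,4,5}: no change
Constraint 2 (U + Y = Z) on D(U)={1,4,5} D(Y)={2,4,5} D(Z)={2,3,4,5}: U {1,4,5}->{1}; Y {2,4,5}->{2,4}; Z {2,3,4,5}->{3,5}
So after constraint 2: D(Z) = {3,5}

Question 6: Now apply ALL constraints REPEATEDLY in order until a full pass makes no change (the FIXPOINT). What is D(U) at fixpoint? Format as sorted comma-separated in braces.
Answer: {}

Derivation:
pass 0 (initial): D(U)={1,4,5}
pass 1: U {1,4,5}->{1}; Y {2,4,5}->{4}; Z {2,3,4,5}->{3}
pass 2: U {1}->{}; Y {4}->{}; Z {3}->{}
pass 3: no change
Fixpoint after 3 passes: D(U) = {}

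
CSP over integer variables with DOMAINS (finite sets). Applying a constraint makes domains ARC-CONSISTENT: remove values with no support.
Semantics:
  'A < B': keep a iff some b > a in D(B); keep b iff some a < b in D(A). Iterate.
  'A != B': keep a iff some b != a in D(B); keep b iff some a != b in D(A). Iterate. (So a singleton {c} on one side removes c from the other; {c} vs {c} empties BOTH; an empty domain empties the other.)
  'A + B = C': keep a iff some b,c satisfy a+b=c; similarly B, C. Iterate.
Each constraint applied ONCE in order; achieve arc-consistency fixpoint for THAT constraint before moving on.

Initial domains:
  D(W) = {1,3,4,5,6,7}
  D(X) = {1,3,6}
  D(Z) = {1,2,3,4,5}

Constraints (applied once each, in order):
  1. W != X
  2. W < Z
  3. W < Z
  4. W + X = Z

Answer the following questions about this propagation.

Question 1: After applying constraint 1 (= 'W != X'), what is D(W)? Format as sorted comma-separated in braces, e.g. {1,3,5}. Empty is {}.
Answer: {1,3,4,5,6,7}

Derivation:
Constraint 1 (W != X) on D(W)={1,3,4,5,6,7} D(X)={1,3,6}: no change
So after constraint 1: D(W) = {1,3,4,5,6,7}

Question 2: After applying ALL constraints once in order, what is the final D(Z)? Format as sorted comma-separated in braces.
Constraint 1 (W != X) on D(W)={1,3,4,5,6,7} D(X)={1,3,6}: no change
Constraint 2 (W < Z) on D(W)={1,3,4,5,6,7} D(Z)={1,2,3,4,5}: W {1,3,4,5,6,7}->{1,3,4}; Z {1,2,3,4,5}->{2,3,4,5}
Constraint 3 (W < Z) on D(W)={1,3,4} D(Z)={2,3,4,5}: no change
Constraint 4 (W + X = Z) on D(W)={1,3,4} D(X)={1,3,6} D(Z)={2,3,4,5}: X {1,3,6}->{1,3}; Z {2,3,4,5}->{2,4,5}
So after all 4 constraints: D(Z) = {2,4,5}

Answer: {2,4,5}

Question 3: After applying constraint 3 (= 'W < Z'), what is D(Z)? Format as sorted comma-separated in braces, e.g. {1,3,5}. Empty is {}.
Constraint 1 (W != X) on D(W)={1,3,4,5,6,7} D(X)={1,3,6}: no change
Constraint 2 (W < Z) on D(W)={1,3,4,5,6,7} D(Z)={1,2,3,4,5}: W {1,3,4,5,6,7}->{1,3,4}; Z {1,2,3,4,5}->{2,3,4,5}
Constraint 3 (W < Z) on D(W)={1,3,4} D(Z)={2,3,4,5}: no change
So after constraint 3: D(Z) = {2,3,4,5}

Answer: {2,3,4,5}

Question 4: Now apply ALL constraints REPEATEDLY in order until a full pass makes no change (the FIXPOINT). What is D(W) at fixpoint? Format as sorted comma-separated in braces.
pass 0 (initial): D(W)={1,3,4,5,6,7}
pass 1: W {1,3,4,5,6,7}->{1,3,4}; X {1,3,6}->{1,3}; Z {1,2,3,4,5}->{2,4,5}
pass 2: no change
Fixpoint after 2 passes: D(W) = {1,3,4}

Answer: {1,3,4}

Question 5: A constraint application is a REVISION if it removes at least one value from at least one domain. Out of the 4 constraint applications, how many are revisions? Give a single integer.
Constraint 1 (W != X) on D(W)={1,3,4,5,6,7} D(X)={1,3,6}: no change => not a revision
Constraint 2 (W < Z) on D(W)={1,3,4,5,6,7} D(Z)={1,2,3,4,5}: W {1,3,4,5,6,7}->{1,3,4}; Z {1,2,3,4,5}->{2,3,4,5} => REVISION
Constraint 3 (W < Z) on D(W)={1,3,4} D(Z)={2,3,4,5}: no change => not a revision
Constraint 4 (W + X = Z) on D(W)={1,3,4} D(X)={1,3,6} D(Z)={2,3,4,5}: X {1,3,6}->{1,3}; Z {2,3,4,5}->{2,4,5} => REVISION
Total revisions = 2

Answer: 2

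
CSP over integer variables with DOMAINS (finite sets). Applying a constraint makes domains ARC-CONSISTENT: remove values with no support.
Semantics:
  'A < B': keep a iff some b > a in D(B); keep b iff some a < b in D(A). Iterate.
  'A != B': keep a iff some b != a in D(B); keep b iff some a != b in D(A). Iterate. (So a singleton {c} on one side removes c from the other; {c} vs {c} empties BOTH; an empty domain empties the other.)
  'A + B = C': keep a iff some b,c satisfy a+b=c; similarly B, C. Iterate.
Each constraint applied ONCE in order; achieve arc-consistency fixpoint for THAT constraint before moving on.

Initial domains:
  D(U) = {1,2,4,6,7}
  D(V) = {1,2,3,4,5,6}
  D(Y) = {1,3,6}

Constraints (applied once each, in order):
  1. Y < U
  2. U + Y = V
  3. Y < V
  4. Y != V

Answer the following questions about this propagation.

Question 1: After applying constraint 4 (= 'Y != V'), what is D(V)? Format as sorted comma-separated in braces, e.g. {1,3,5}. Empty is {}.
Constraint 1 (Y < U) on D(Y)={1,3,6} D(U)={1,2,4,6,7}: U {1,2,4,6,7}->{2,4,6,7}
Constraint 2 (U + Y = V) on D(U)={2,4,6,7} D(Y)={1,3,6} D(V)={1,2,3,4,5,6}: U {2,4,6,7}->{2,4}; Y {1,3,6}->{1,3}; V {1,2,3,4,5,6}->{3,5}
Constraint 3 (Y < V) on D(Y)={1,3} D(V)={3,5}: no change
Constraint 4 (Y != V) on D(Y)={1,3} D(V)={3,5}: no change
So after constraint 4: D(V) = {3,5}

Answer: {3,5}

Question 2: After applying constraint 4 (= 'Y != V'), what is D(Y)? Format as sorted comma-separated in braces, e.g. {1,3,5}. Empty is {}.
Constraint 1 (Y < U) on D(Y)={1,3,6} D(U)={1,2,4,6,7}: U {1,2,4,6,7}->{2,4,6,7}
Constraint 2 (U + Y = V) on D(U)={2,4,6,7} D(Y)={1,3,6} D(V)={1,2,3,4,5,6}: U {2,4,6,7}->{2,4}; Y {1,3,6}->{1,3}; V {1,2,3,4,5,6}->{3,5}
Constraint 3 (Y < V) on D(Y)={1,3} D(V)={3,5}: no change
Constraint 4 (Y != V) on D(Y)={1,3} D(V)={3,5}: no change
So after constraint 4: D(Y) = {1,3}

Answer: {1,3}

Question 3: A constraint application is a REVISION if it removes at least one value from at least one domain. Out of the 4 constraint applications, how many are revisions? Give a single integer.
Answer: 2

Derivation:
Constraint 1 (Y < U) on D(Y)={1,3,6} D(U)={1,2,4,6,7}: U {1,2,4,6,7}->{2,4,6,7} => REVISION
Constraint 2 (U + Y = V) on D(U)={2,4,6,7} D(Y)={1,3,6} D(V)={1,2,3,4,5,6}: U {2,4,6,7}->{2,4}; Y {1,3,6}->{1,3}; V {1,2,3,4,5,6}->{3,5} => REVISION
Constraint 3 (Y < V) on D(Y)={1,3} D(V)={3,5}: no change => not a revision
Constraint 4 (Y != V) on D(Y)={1,3} D(V)={3,5}: no change => not a revision
Total revisions = 2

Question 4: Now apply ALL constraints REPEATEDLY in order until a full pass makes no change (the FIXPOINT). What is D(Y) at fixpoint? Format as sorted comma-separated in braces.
pass 0 (initial): D(Y)={1,3,6}
pass 1: U {1,2,4,6,7}->{2,4}; V {1,2,3,4,5,6}->{3,5}; Y {1,3,6}->{1,3}
pass 2: no change
Fixpoint after 2 passes: D(Y) = {1,3}

Answer: {1,3}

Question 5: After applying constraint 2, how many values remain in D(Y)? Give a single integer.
Constraint 1 (Y < U) on D(Y)={1,3,6} D(U)={1,2,4,6,7}: U {1,2,4,6,7}->{2,4,6,7}
Constraint 2 (U + Y = V) on D(U)={2,4,6,7} D(Y)={1,3,6} D(V)={1,2,3,4,5,6}: U {2,4,6,7}->{2,4}; Y {1,3,6}->{1,3}; V {1,2,3,4,5,6}->{3,5}
So after constraint 2: D(Y)={1,3}, size = 2

Answer: 2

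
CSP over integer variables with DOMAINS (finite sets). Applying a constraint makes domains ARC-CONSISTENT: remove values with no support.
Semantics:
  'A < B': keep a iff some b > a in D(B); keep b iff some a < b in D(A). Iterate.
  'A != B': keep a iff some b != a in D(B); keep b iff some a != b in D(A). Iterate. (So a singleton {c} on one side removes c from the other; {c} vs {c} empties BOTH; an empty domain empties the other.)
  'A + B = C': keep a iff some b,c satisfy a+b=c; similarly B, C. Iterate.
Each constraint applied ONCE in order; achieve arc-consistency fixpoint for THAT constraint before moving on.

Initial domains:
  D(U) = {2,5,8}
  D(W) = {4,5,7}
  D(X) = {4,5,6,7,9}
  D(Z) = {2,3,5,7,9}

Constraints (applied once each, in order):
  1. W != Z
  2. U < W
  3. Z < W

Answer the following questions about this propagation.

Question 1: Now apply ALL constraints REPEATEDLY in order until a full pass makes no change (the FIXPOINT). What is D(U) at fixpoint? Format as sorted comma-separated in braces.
pass 0 (initial): D(U)={2,5,8}
pass 1: U {2,5,8}->{2,5}; Z {2,3,5,7,9}->{2,3,5}
pass 2: no change
Fixpoint after 2 passes: D(U) = {2,5}

Answer: {2,5}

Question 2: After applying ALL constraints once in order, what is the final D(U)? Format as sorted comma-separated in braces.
Answer: {2,5}

Derivation:
Constraint 1 (W != Z) on D(W)={4,5,7} D(Z)={2,3,5,7,9}: no change
Constraint 2 (U < W) on D(U)={2,5,8} D(W)={4,5,7}: U {2,5,8}->{2,5}
Constraint 3 (Z < W) on D(Z)={2,3,5,7,9} D(W)={4,5,7}: Z {2,3,5,7,9}->{2,3,5}
So after all 3 constraints: D(U) = {2,5}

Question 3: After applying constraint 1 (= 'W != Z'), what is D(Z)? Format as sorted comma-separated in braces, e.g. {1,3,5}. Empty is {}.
Answer: {2,3,5,7,9}

Derivation:
Constraint 1 (W != Z) on D(W)={4,5,7} D(Z)={2,3,5,7,9}: no change
So after constraint 1: D(Z) = {2,3,5,7,9}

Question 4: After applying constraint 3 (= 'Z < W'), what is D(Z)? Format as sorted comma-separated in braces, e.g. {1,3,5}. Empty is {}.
Constraint 1 (W != Z) on D(W)={4,5,7} D(Z)={2,3,5,7,9}: no change
Constraint 2 (U < W) on D(U)={2,5,8} D(W)={4,5,7}: U {2,5,8}->{2,5}
Constraint 3 (Z < W) on D(Z)={2,3,5,7,9} D(W)={4,5,7}: Z {2,3,5,7,9}->{2,3,5}
So after constraint 3: D(Z) = {2,3,5}

Answer: {2,3,5}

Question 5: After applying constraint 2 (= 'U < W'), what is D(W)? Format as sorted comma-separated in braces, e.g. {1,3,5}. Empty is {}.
Constraint 1 (W != Z) on D(W)={4,5,7} D(Z)={2,3,5,7,9}: no change
Constraint 2 (U < W) on D(U)={2,5,8} D(W)={4,5,7}: U {2,5,8}->{2,5}
So after constraint 2: D(W) = {4,5,7}

Answer: {4,5,7}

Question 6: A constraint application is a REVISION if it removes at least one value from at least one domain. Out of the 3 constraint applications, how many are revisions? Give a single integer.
Constraint 1 (W != Z) on D(W)={4,5,7} D(Z)={2,3,5,7,9}: no change => not a revision
Constraint 2 (U < W) on D(U)={2,5,8} D(W)={4,5,7}: U {2,5,8}->{2,5} => REVISION
Constraint 3 (Z < W) on D(Z)={2,3,5,7,9} D(W)={4,5,7}: Z {2,3,5,7,9}->{2,3,5} => REVISION
Total revisions = 2

Answer: 2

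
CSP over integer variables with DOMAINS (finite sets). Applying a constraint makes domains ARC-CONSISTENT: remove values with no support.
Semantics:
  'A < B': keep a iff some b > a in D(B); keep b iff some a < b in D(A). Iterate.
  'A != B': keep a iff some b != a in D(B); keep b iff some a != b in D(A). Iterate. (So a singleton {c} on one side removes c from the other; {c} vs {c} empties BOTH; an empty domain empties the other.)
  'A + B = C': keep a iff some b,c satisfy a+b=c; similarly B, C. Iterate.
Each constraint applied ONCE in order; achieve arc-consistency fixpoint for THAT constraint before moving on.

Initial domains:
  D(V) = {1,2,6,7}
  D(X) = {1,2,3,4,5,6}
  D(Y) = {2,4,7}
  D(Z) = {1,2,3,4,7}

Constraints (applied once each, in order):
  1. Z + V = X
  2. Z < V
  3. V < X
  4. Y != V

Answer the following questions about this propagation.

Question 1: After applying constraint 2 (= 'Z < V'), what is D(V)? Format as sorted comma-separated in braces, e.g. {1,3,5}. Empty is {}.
Constraint 1 (Z + V = X) on D(Z)={1,2,3,4,7} D(V)={1,2,6,7} D(X)={1,2,3,4,5,6}: Z {1,2,3,4,7}->{1,2,3,4}; V {1,2,6,7}->{1,2}; X {1,2,3,4,5,6}->{2,3,4,5,6}
Constraint 2 (Z < V) on D(Z)={1,2,3,4} D(V)={1,2}: Z {1,2,3,4}->{1}; V {1,2}->{2}
So after constraint 2: D(V) = {2}

Answer: {2}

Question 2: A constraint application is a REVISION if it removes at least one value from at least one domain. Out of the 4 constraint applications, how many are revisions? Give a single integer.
Constraint 1 (Z + V = X) on D(Z)={1,2,3,4,7} D(V)={1,2,6,7} D(X)={1,2,3,4,5,6}: Z {1,2,3,4,7}->{1,2,3,4}; V {1,2,6,7}->{1,2}; X {1,2,3,4,5,6}->{2,3,4,5,6} => REVISION
Constraint 2 (Z < V) on D(Z)={1,2,3,4} D(V)={1,2}: Z {1,2,3,4}->{1}; V {1,2}->{2} => REVISION
Constraint 3 (V < X) on D(V)={2} D(X)={2,3,4,5,6}: X {2,3,4,5,6}->{3,4,5,6} => REVISION
Constraint 4 (Y != V) on D(Y)={2,4,7} D(V)={2}: Y {2,4,7}->{4,7} => REVISION
Total revisions = 4

Answer: 4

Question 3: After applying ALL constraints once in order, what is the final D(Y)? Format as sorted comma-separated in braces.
Answer: {4,7}

Derivation:
Constraint 1 (Z + V = X) on D(Z)={1,2,3,4,7} D(V)={1,2,6,7} D(X)={1,2,3,4,5,6}: Z {1,2,3,4,7}->{1,2,3,4}; V {1,2,6,7}->{1,2}; X {1,2,3,4,5,6}->{2,3,4,5,6}
Constraint 2 (Z < V) on D(Z)={1,2,3,4} D(V)={1,2}: Z {1,2,3,4}->{1}; V {1,2}->{2}
Constraint 3 (V < X) on D(V)={2} D(X)={2,3,4,5,6}: X {2,3,4,5,6}->{3,4,5,6}
Constraint 4 (Y != V) on D(Y)={2,4,7} D(V)={2}: Y {2,4,7}->{4,7}
So after all 4 constraints: D(Y) = {4,7}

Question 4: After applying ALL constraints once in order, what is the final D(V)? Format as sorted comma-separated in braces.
Constraint 1 (Z + V = X) on D(Z)={1,2,3,4,7} D(V)={1,2,6,7} D(X)={1,2,3,4,5,6}: Z {1,2,3,4,7}->{1,2,3,4}; V {1,2,6,7}->{1,2}; X {1,2,3,4,5,6}->{2,3,4,5,6}
Constraint 2 (Z < V) on D(Z)={1,2,3,4} D(V)={1,2}: Z {1,2,3,4}->{1}; V {1,2}->{2}
Constraint 3 (V < X) on D(V)={2} D(X)={2,3,4,5,6}: X {2,3,4,5,6}->{3,4,5,6}
Constraint 4 (Y != V) on D(Y)={2,4,7} D(V)={2}: Y {2,4,7}->{4,7}
So after all 4 constraints: D(V) = {2}

Answer: {2}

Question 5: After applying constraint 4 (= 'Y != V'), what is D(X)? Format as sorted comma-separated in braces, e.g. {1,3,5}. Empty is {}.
Constraint 1 (Z + V = X) on D(Z)={1,2,3,4,7} D(V)={1,2,6,7} D(X)={1,2,3,4,5,6}: Z {1,2,3,4,7}->{1,2,3,4}; V {1,2,6,7}->{1,2}; X {1,2,3,4,5,6}->{2,3,4,5,6}
Constraint 2 (Z < V) on D(Z)={1,2,3,4} D(V)={1,2}: Z {1,2,3,4}->{1}; V {1,2}->{2}
Constraint 3 (V < X) on D(V)={2} D(X)={2,3,4,5,6}: X {2,3,4,5,6}->{3,4,5,6}
Constraint 4 (Y != V) on D(Y)={2,4,7} D(V)={2}: Y {2,4,7}->{4,7}
So after constraint 4: D(X) = {3,4,5,6}

Answer: {3,4,5,6}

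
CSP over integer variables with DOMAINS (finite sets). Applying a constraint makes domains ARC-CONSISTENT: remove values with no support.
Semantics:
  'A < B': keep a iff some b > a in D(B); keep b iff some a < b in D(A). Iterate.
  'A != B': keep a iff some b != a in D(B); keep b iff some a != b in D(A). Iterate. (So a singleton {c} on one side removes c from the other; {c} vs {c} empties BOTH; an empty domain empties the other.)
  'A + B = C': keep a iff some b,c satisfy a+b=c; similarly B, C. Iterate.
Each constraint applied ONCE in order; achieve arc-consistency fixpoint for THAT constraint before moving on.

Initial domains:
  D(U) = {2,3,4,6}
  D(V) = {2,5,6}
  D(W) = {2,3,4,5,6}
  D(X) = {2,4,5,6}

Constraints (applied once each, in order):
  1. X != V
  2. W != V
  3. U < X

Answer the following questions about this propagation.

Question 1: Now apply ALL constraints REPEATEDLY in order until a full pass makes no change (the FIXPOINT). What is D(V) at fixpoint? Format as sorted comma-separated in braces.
pass 0 (initial): D(V)={2,5,6}
pass 1: U {2,3,4,6}->{2,3,4}; X {2,4,5,6}->{4,5,6}
pass 2: no change
Fixpoint after 2 passes: D(V) = {2,5,6}

Answer: {2,5,6}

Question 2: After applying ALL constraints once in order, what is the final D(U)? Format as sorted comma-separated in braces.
Answer: {2,3,4}

Derivation:
Constraint 1 (X != V) on D(X)={2,4,5,6} D(V)={2,5,6}: no change
Constraint 2 (W != V) on D(W)={2,3,4,5,6} D(V)={2,5,6}: no change
Constraint 3 (U < X) on D(U)={2,3,4,6} D(X)={2,4,5,6}: U {2,3,4,6}->{2,3,4}; X {2,4,5,6}->{4,5,6}
So after all 3 constraints: D(U) = {2,3,4}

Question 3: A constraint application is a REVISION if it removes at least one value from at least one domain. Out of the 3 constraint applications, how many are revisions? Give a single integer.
Constraint 1 (X != V) on D(X)={2,4,5,6} D(V)={2,5,6}: no change => not a revision
Constraint 2 (W != V) on D(W)={2,3,4,5,6} D(V)={2,5,6}: no change => not a revision
Constraint 3 (U < X) on D(U)={2,3,4,6} D(X)={2,4,5,6}: U {2,3,4,6}->{2,3,4}; X {2,4,5,6}->{4,5,6} => REVISION
Total revisions = 1

Answer: 1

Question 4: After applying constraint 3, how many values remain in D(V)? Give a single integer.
Constraint 1 (X != V) on D(X)={2,4,5,6} D(V)={2,5,6}: no change
Constraint 2 (W != V) on D(W)={2,3,4,5,6} D(V)={2,5,6}: no change
Constraint 3 (U < X) on D(U)={2,3,4,6} D(X)={2,4,5,6}: U {2,3,4,6}->{2,3,4}; X {2,4,5,6}->{4,5,6}
So after constraint 3: D(V)={2,5,6}, size = 3

Answer: 3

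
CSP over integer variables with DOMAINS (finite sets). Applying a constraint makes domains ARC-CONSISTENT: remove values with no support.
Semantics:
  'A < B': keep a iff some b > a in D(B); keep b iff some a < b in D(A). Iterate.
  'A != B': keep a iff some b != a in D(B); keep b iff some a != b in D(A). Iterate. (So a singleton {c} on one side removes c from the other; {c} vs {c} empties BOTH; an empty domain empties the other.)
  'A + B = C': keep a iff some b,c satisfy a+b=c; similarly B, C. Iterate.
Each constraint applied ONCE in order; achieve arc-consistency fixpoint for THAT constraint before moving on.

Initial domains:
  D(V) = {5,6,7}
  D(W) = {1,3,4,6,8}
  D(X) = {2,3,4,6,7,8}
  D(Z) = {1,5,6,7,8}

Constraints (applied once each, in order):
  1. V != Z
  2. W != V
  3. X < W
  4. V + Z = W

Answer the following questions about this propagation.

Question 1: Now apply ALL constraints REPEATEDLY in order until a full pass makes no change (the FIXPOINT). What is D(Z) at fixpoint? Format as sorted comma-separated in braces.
Answer: {1}

Derivation:
pass 0 (initial): D(Z)={1,5,6,7,8}
pass 1: V {5,6,7}->{5,7}; W {1,3,4,6,8}->{6,8}; X {2,3,4,6,7,8}->{2,3,4,6,7}; Z {1,5,6,7,8}->{1}
pass 2: no change
Fixpoint after 2 passes: D(Z) = {1}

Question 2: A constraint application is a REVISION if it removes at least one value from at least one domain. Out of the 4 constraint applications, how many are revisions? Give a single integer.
Answer: 2

Derivation:
Constraint 1 (V != Z) on D(V)={5,6,7} D(Z)={1,5,6,7,8}: no change => not a revision
Constraint 2 (W != V) on D(W)={1,3,4,6,8} D(V)={5,6,7}: no change => not a revision
Constraint 3 (X < W) on D(X)={2,3,4,6,7,8} D(W)={1,3,4,6,8}: X {2,3,4,6,7,8}->{2,3,4,6,7}; W {1,3,4,6,8}->{3,4,6,8} => REVISION
Constraint 4 (V + Z = W) on D(V)={5,6,7} D(Z)={1,5,6,7,8} D(W)={3,4,6,8}: V {5,6,7}->{5,7}; Z {1,5,6,7,8}->{1}; W {3,4,6,8}->{6,8} => REVISION
Total revisions = 2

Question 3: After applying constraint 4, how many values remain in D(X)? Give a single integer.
Answer: 5

Derivation:
Constraint 1 (V != Z) on D(V)={5,6,7} D(Z)={1,5,6,7,8}: no change
Constraint 2 (W != V) on D(W)={1,3,4,6,8} D(V)={5,6,7}: no change
Constraint 3 (X < W) on D(X)={2,3,4,6,7,8} D(W)={1,3,4,6,8}: X {2,3,4,6,7,8}->{2,3,4,6,7}; W {1,3,4,6,8}->{3,4,6,8}
Constraint 4 (V + Z = W) on D(V)={5,6,7} D(Z)={1,5,6,7,8} D(W)={3,4,6,8}: V {5,6,7}->{5,7}; Z {1,5,6,7,8}->{1}; W {3,4,6,8}->{6,8}
So after constraint 4: D(X)={2,3,4,6,7}, size = 5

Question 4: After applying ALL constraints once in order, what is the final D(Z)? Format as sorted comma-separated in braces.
Constraint 1 (V != Z) on D(V)={5,6,7} D(Z)={1,5,6,7,8}: no change
Constraint 2 (W != V) on D(W)={1,3,4,6,8} D(V)={5,6,7}: no change
Constraint 3 (X < W) on D(X)={2,3,4,6,7,8} D(W)={1,3,4,6,8}: X {2,3,4,6,7,8}->{2,3,4,6,7}; W {1,3,4,6,8}->{3,4,6,8}
Constraint 4 (V + Z = W) on D(V)={5,6,7} D(Z)={1,5,6,7,8} D(W)={3,4,6,8}: V {5,6,7}->{5,7}; Z {1,5,6,7,8}->{1}; W {3,4,6,8}->{6,8}
So after all 4 constraints: D(Z) = {1}

Answer: {1}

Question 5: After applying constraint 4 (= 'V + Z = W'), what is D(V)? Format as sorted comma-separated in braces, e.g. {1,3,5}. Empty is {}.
Constraint 1 (V != Z) on D(V)={5,6,7} D(Z)={1,5,6,7,8}: no change
Constraint 2 (W != V) on D(W)={1,3,4,6,8} D(V)={5,6,7}: no change
Constraint 3 (X < W) on D(X)={2,3,4,6,7,8} D(W)={1,3,4,6,8}: X {2,3,4,6,7,8}->{2,3,4,6,7}; W {1,3,4,6,8}->{3,4,6,8}
Constraint 4 (V + Z = W) on D(V)={5,6,7} D(Z)={1,5,6,7,8} D(W)={3,4,6,8}: V {5,6,7}->{5,7}; Z {1,5,6,7,8}->{1}; W {3,4,6,8}->{6,8}
So after constraint 4: D(V) = {5,7}

Answer: {5,7}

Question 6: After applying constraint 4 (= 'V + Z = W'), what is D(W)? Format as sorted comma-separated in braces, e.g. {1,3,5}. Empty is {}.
Answer: {6,8}

Derivation:
Constraint 1 (V != Z) on D(V)={5,6,7} D(Z)={1,5,6,7,8}: no change
Constraint 2 (W != V) on D(W)={1,3,4,6,8} D(V)={5,6,7}: no change
Constraint 3 (X < W) on D(X)={2,3,4,6,7,8} D(W)={1,3,4,6,8}: X {2,3,4,6,7,8}->{2,3,4,6,7}; W {1,3,4,6,8}->{3,4,6,8}
Constraint 4 (V + Z = W) on D(V)={5,6,7} D(Z)={1,5,6,7,8} D(W)={3,4,6,8}: V {5,6,7}->{5,7}; Z {1,5,6,7,8}->{1}; W {3,4,6,8}->{6,8}
So after constraint 4: D(W) = {6,8}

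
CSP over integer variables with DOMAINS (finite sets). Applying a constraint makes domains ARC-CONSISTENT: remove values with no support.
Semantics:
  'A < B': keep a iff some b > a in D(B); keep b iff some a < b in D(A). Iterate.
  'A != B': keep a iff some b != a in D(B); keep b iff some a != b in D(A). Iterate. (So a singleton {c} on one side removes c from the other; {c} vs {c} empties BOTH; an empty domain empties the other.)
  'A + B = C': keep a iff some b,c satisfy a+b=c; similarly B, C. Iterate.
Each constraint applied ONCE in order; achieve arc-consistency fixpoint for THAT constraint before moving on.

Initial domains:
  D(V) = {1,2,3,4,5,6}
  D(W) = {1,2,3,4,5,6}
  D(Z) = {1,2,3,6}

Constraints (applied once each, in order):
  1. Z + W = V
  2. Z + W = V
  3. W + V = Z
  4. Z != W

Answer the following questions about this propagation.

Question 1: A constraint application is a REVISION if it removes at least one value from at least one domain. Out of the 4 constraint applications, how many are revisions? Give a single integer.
Answer: 2

Derivation:
Constraint 1 (Z + W = V) on D(Z)={1,2,3,6} D(W)={1,2,3,4,5,6} D(V)={1,2,3,4,5,6}: Z {1,2,3,6}->{1,2,3}; W {1,2,3,4,5,6}->{1,2,3,4,5}; V {1,2,3,4,5,6}->{2,3,4,5,6} => REVISION
Constraint 2 (Z + W = V) on D(Z)={1,2,3} D(W)={1,2,3,4,5} D(V)={2,3,4,5,6}: no change => not a revision
Constraint 3 (W + V = Z) on D(W)={1,2,3,4,5} D(V)={2,3,4,5,6} D(Z)={1,2,3}: W {1,2,3,4,5}->{1}; V {2,3,4,5,6}->{2}; Z {1,2,3}->{3} => REVISION
Constraint 4 (Z != W) on D(Z)={3} D(W)={1}: no change => not a revision
Total revisions = 2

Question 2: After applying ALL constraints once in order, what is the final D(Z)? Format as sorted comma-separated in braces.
Constraint 1 (Z + W = V) on D(Z)={1,2,3,6} D(W)={1,2,3,4,5,6} D(V)={1,2,3,4,5,6}: Z {1,2,3,6}->{1,2,3}; W {1,2,3,4,5,6}->{1,2,3,4,5}; V {1,2,3,4,5,6}->{2,3,4,5,6}
Constraint 2 (Z + W = V) on D(Z)={1,2,3} D(W)={1,2,3,4,5} D(V)={2,3,4,5,6}: no change
Constraint 3 (W + V = Z) on D(W)={1,2,3,4,5} D(V)={2,3,4,5,6} D(Z)={1,2,3}: W {1,2,3,4,5}->{1}; V {2,3,4,5,6}->{2}; Z {1,2,3}->{3}
Constraint 4 (Z != W) on D(Z)={3} D(W)={1}: no change
So after all 4 constraints: D(Z) = {3}

Answer: {3}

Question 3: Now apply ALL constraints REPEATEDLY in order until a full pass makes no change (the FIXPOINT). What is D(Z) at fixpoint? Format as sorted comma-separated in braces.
Answer: {}

Derivation:
pass 0 (initial): D(Z)={1,2,3,6}
pass 1: V {1,2,3,4,5,6}->{2}; W {1,2,3,4,5,6}->{1}; Z {1,2,3,6}->{3}
pass 2: V {2}->{}; W {1}->{}; Z {3}->{}
pass 3: no change
Fixpoint after 3 passes: D(Z) = {}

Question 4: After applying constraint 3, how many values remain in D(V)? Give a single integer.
Constraint 1 (Z + W = V) on D(Z)={1,2,3,6} D(W)={1,2,3,4,5,6} D(V)={1,2,3,4,5,6}: Z {1,2,3,6}->{1,2,3}; W {1,2,3,4,5,6}->{1,2,3,4,5}; V {1,2,3,4,5,6}->{2,3,4,5,6}
Constraint 2 (Z + W = V) on D(Z)={1,2,3} D(W)={1,2,3,4,5} D(V)={2,3,4,5,6}: no change
Constraint 3 (W + V = Z) on D(W)={1,2,3,4,5} D(V)={2,3,4,5,6} D(Z)={1,2,3}: W {1,2,3,4,5}->{1}; V {2,3,4,5,6}->{2}; Z {1,2,3}->{3}
So after constraint 3: D(V)={2}, size = 1

Answer: 1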